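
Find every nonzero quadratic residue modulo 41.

Square k = 1,…,20 (k and 41−k give the same square):
1²=1, 2²=4, 3²=9, 4²=16, 5²=25, 6²=36, 7²≡8, 8²≡23, 9²≡40, 10²≡18, 11²≡39, 12²≡21, 13²≡5, 14²≡32, 15²≡20, 16²≡10, 17²≡2, 18²≡37, 19²≡33, 20²≡31 (mod 41).
So the quadratic residues mod 41 are {1, 2, 4, 5, 8, 9, 10, 16, 18, 20, 21, 23, 25, 31, 32, 33, 36, 37, 39, 40}.

1,2,4,5,8,9,10,16,18,20,21,23,25,31,32,33,36,37,39,40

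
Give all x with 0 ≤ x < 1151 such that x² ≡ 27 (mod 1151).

Since 1151 ≡ 3 (mod 4), a square root of 27 is 27^((1151+1)/4) = 27^288 mod 1151.
Repeated squaring: 27^2≡729, 27^4≡830, 27^8≡602, 27^16≡990, 27^32≡599, 27^64≡840, 27^128≡37, 27^256≡218 (mod 1151).
27^288 = 27^(256+32) ≡ 519 (mod 1151).
Check: 519² = 269361 ≡ 27 (mod 1151). The two roots are 519 and 632.

519, 632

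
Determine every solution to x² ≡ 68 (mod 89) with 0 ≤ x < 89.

35, 54

89 ≡ 1 (mod 4), so we find a root by search.
Trying successive values, 35² = 1225 ≡ 68 (mod 89). The other root is 89 − 35 = 54.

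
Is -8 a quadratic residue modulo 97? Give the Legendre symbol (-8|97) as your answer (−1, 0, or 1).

1

First reduce: -8 ≡ 89 (mod 97).
Reciprocity: 89 ≡ 1 and 97 ≡ 1 (mod 4), so (89/97) = +(97/89).
Reduce top mod 89: now compute (8/89).
Pull out 2^3: since 89 ≡ 1 (mod 8), (2/89) = +1, so (2/89)^3 = +1.
Reached (1/89) = 1. Collecting the sign flips along the way, the symbol is +1.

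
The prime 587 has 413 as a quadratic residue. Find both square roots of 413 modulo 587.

Since 587 ≡ 3 (mod 4), a square root of 413 is 413^((587+1)/4) = 413^147 mod 587.
Repeated squaring: 413^2≡339, 413^4≡456, 413^8≡138, 413^16≡260, 413^32≡95, 413^64≡220, 413^128≡266 (mod 587).
413^147 = 413^(128+16+2+1) ≡ 379 (mod 587).
Check: 379² = 143641 ≡ 413 (mod 587). The two roots are 208 and 379.

208, 379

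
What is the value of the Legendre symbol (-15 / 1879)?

1

First reduce: -15 ≡ 1864 (mod 1879).
Pull out 2^3: since 1879 ≡ 7 (mod 8), (2/1879) = +1, so (2/1879)^3 = +1.
Reciprocity: 233 ≡ 1 and 1879 ≡ 3 (mod 4), so (233/1879) = +(1879/233).
Reduce top mod 233: now compute (15/233).
Reciprocity: 15 ≡ 3 and 233 ≡ 1 (mod 4), so (15/233) = +(233/15).
Reduce top mod 15: now compute (8/15).
Pull out 2^3: since 15 ≡ 7 (mod 8), (2/15) = +1, so (2/15)^3 = +1.
Reached (1/15) = 1. Collecting the sign flips along the way, the symbol is +1.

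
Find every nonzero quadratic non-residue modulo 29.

Square k = 1,…,14 (k and 29−k give the same square):
1²=1, 2²=4, 3²=9, 4²=16, 5²=25, 6²≡7, 7²≡20, 8²≡6, 9²≡23, 10²≡13, 11²≡5, 12²≡28, 13²≡24, 14²≡22 (mod 29).
The residues are {1, 4, 5, 6, 7, 9, 13, 16, 20, 22, 23, 24, 25, 28}; the non-residues are the remaining 14 nonzero classes.

2,3,8,10,11,12,14,15,17,18,19,21,26,27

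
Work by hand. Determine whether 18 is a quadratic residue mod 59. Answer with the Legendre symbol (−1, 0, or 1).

-1

Euler's criterion: (18/59) ≡ 18^29 (mod 59).
18^2 ≡ 29 (mod 59)
18^4 ≡ 15 (mod 59)
18^8 ≡ 48 (mod 59)
18^16 ≡ 3 (mod 59)
18^29 = 18^(16+8+4+1) ≡ 58 (mod 59).
Result is 58 ≡ −1, so (18/59) = −1.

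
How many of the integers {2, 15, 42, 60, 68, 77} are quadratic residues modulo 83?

(2/83) = -1 → non-residue.
(15/83) = -1 → non-residue.
(42/83) = -1 → non-residue.
(60/83) = -1 → non-residue.
(68/83) = +1 → QR.
(77/83) = +1 → QR.
Total quadratic residues among the 6: 2.

2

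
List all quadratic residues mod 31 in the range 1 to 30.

Square k = 1,…,15 (k and 31−k give the same square):
1²=1, 2²=4, 3²=9, 4²=16, 5²=25, 6²≡5, 7²≡18, 8²≡2, 9²≡19, 10²≡7, 11²≡28, 12²≡20, 13²≡14, 14²≡10, 15²≡8 (mod 31).
So the quadratic residues mod 31 are {1, 2, 4, 5, 7, 8, 9, 10, 14, 16, 18, 19, 20, 25, 28}.

1, 2, 4, 5, 7, 8, 9, 10, 14, 16, 18, 19, 20, 25, 28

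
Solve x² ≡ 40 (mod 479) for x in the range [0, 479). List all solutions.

85, 394

Since 479 ≡ 3 (mod 4), a square root of 40 is 40^((479+1)/4) = 40^120 mod 479.
Repeated squaring: 40^2≡163, 40^4≡224, 40^8≡360, 40^16≡270, 40^32≡92, 40^64≡321 (mod 479).
40^120 = 40^(64+32+16+8) ≡ 394 (mod 479).
Check: 394² = 155236 ≡ 40 (mod 479). The two roots are 85 and 394.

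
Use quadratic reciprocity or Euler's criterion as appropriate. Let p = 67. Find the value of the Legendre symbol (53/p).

-1

Reciprocity: 53 ≡ 1 and 67 ≡ 3 (mod 4), so (53/67) = +(67/53).
Reduce top mod 53: now compute (14/53).
Pull out 2: since 53 ≡ 5 (mod 8), (2/53) = -1.
Reciprocity: 7 ≡ 3 and 53 ≡ 1 (mod 4), so (7/53) = +(53/7).
Reduce top mod 7: now compute (4/7).
Pull out 2^2: since 7 ≡ 7 (mod 8), (2/7) = +1, so (2/7)^2 = +1.
Reached (1/7) = 1. Collecting the sign flips along the way, the symbol is -1.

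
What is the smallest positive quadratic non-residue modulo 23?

5

(2/23) = +1, so 2 is a residue.
(3/23) = +1, so 3 is a residue.
(4/23) = +1, so 4 is a residue.
(5/23) = −1, so 5 is the smallest positive non-residue mod 23.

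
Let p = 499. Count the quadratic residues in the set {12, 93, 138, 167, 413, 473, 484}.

3

(12/499) = -1 → non-residue.
(93/499) = -1 → non-residue.
(138/499) = -1 → non-residue.
(167/499) = +1 → QR.
(413/499) = +1 → QR.
(473/499) = -1 → non-residue.
(484/499) = +1 → QR.
Total quadratic residues among the 7: 3.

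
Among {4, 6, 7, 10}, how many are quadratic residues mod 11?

(4/11) = +1 → QR.
(6/11) = -1 → non-residue.
(7/11) = -1 → non-residue.
(10/11) = -1 → non-residue.
Total quadratic residues among the 4: 1.

1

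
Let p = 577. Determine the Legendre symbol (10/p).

Pull out 2: since 577 ≡ 1 (mod 8), (2/577) = +1.
Reciprocity: 5 ≡ 1 and 577 ≡ 1 (mod 4), so (5/577) = +(577/5).
Reduce top mod 5: now compute (2/5).
Pull out 2: since 5 ≡ 5 (mod 8), (2/5) = -1.
Reached (1/5) = 1. Collecting the sign flips along the way, the symbol is -1.

-1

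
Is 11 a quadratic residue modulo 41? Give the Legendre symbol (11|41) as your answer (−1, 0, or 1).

-1

Reciprocity: 11 ≡ 3 and 41 ≡ 1 (mod 4), so (11/41) = +(41/11).
Reduce top mod 11: now compute (8/11).
Pull out 2^3: since 11 ≡ 3 (mod 8), (2/11) = -1, so (2/11)^3 = -1.
Reached (1/11) = 1. Collecting the sign flips along the way, the symbol is -1.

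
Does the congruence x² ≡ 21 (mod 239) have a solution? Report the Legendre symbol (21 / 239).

Euler's criterion: (21/239) ≡ 21^119 (mod 239).
21^2 ≡ 202 (mod 239)
21^4 ≡ 174 (mod 239)
21^8 ≡ 162 (mod 239)
21^16 ≡ 193 (mod 239)
21^32 ≡ 204 (mod 239)
21^64 ≡ 30 (mod 239)
21^119 = 21^(64+32+16+4+2+1) ≡ 238 (mod 239).
Result is 238 ≡ −1, so (21/239) = −1.

-1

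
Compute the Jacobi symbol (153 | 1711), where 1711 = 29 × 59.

-1

Reciprocity: 153 ≡ 1 and 1711 ≡ 3 (mod 4), so (153/1711) = +(1711/153).
Reduce top mod 153: now compute (28/153).
Pull out 2^2: since 153 ≡ 1 (mod 8), (2/153) = +1, so (2/153)^2 = +1.
Reciprocity: 7 ≡ 3 and 153 ≡ 1 (mod 4), so (7/153) = +(153/7).
Reduce top mod 7: now compute (6/7).
Pull out 2: since 7 ≡ 7 (mod 8), (2/7) = +1.
Reciprocity: 3 ≡ 3 and 7 ≡ 3 (mod 4), so (3/7) = −(7/3).
Reduce top mod 3: now compute (1/3).
Reached (1/3) = 1. Collecting the sign flips along the way, the symbol is -1.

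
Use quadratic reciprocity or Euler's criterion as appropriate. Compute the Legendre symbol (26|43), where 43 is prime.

Pull out 2: since 43 ≡ 3 (mod 8), (2/43) = -1.
Reciprocity: 13 ≡ 1 and 43 ≡ 3 (mod 4), so (13/43) = +(43/13).
Reduce top mod 13: now compute (4/13).
Pull out 2^2: since 13 ≡ 5 (mod 8), (2/13) = -1, so (2/13)^2 = +1.
Reached (1/13) = 1. Collecting the sign flips along the way, the symbol is -1.

-1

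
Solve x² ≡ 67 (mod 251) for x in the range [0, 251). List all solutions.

103, 148

Since 251 ≡ 3 (mod 4), a square root of 67 is 67^((251+1)/4) = 67^63 mod 251.
Repeated squaring: 67^2≡222, 67^4≡88, 67^8≡214, 67^16≡114, 67^32≡195 (mod 251).
67^63 = 67^(32+16+8+4+2+1) ≡ 103 (mod 251).
Check: 103² = 10609 ≡ 67 (mod 251). The two roots are 103 and 148.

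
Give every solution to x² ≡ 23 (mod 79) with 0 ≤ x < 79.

24, 55

Since 79 ≡ 3 (mod 4), a square root of 23 is 23^((79+1)/4) = 23^20 mod 79.
Repeated squaring: 23^2≡55, 23^4≡23, 23^8≡55, 23^16≡23 (mod 79).
23^20 = 23^(16+4) ≡ 55 (mod 79).
Check: 55² = 3025 ≡ 23 (mod 79). The two roots are 24 and 55.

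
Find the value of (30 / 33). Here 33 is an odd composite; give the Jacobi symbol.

Pull out 2: since 33 ≡ 1 (mod 8), (2/33) = +1.
Reciprocity: 15 ≡ 3 and 33 ≡ 1 (mod 4), so (15/33) = +(33/15).
Reduce top mod 15: now compute (3/15).
Reciprocity: 3 ≡ 3 and 15 ≡ 3 (mod 4), so (3/15) = −(15/3).
Reduce top mod 3: now compute (0/3).
Top reduces to 0: gcd > 1, so the symbol is 0.

0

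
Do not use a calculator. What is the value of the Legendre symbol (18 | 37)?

-1

Euler's criterion: (18/37) ≡ 18^18 (mod 37).
18^2 ≡ 28 (mod 37)
18^4 ≡ 7 (mod 37)
18^8 ≡ 12 (mod 37)
18^16 ≡ 33 (mod 37)
18^18 = 18^(16+2) ≡ 36 (mod 37).
Result is 36 ≡ −1, so (18/37) = −1.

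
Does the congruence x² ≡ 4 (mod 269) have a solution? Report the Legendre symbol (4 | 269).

1

Euler's criterion: (4/269) ≡ 4^134 (mod 269).
4^2 ≡ 16 (mod 269)
4^4 ≡ 256 (mod 269)
4^8 ≡ 169 (mod 269)
4^16 ≡ 47 (mod 269)
4^32 ≡ 57 (mod 269)
4^64 ≡ 21 (mod 269)
4^128 ≡ 172 (mod 269)
4^134 = 4^(128+4+2) ≡ 1 (mod 269).
Result is 1, so (4/269) = 1.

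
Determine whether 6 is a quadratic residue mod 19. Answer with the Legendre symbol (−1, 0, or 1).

1

Pull out 2: since 19 ≡ 3 (mod 8), (2/19) = -1.
Reciprocity: 3 ≡ 3 and 19 ≡ 3 (mod 4), so (3/19) = −(19/3).
Reduce top mod 3: now compute (1/3).
Reached (1/3) = 1. Collecting the sign flips along the way, the symbol is +1.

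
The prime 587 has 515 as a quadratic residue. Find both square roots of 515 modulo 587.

68, 519

Since 587 ≡ 3 (mod 4), a square root of 515 is 515^((587+1)/4) = 515^147 mod 587.
Repeated squaring: 515^2≡488, 515^4≡409, 515^8≡573, 515^16≡196, 515^32≡261, 515^64≡29, 515^128≡254 (mod 587).
515^147 = 515^(128+16+2+1) ≡ 68 (mod 587).
Check: 68² = 4624 ≡ 515 (mod 587). The two roots are 68 and 519.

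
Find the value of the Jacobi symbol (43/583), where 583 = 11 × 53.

Reciprocity: 43 ≡ 3 and 583 ≡ 3 (mod 4), so (43/583) = −(583/43).
Reduce top mod 43: now compute (24/43).
Pull out 2^3: since 43 ≡ 3 (mod 8), (2/43) = -1, so (2/43)^3 = -1.
Reciprocity: 3 ≡ 3 and 43 ≡ 3 (mod 4), so (3/43) = −(43/3).
Reduce top mod 3: now compute (1/3).
Reached (1/3) = 1. Collecting the sign flips along the way, the symbol is -1.

-1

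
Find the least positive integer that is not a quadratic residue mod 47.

5

(2/47) = +1, so 2 is a residue.
(3/47) = +1, so 3 is a residue.
(4/47) = +1, so 4 is a residue.
(5/47) = −1, so 5 is the smallest positive non-residue mod 47.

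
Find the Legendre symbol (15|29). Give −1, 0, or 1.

-1

Euler's criterion: (15/29) ≡ 15^14 (mod 29).
15^2 ≡ 22 (mod 29)
15^4 ≡ 20 (mod 29)
15^8 ≡ 23 (mod 29)
15^14 = 15^(8+4+2) ≡ 28 (mod 29).
Result is 28 ≡ −1, so (15/29) = −1.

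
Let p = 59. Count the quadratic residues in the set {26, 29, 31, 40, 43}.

2

(26/59) = +1 → QR.
(29/59) = +1 → QR.
(31/59) = -1 → non-residue.
(40/59) = -1 → non-residue.
(43/59) = -1 → non-residue.
Total quadratic residues among the 5: 2.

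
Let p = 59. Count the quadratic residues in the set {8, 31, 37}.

(8/59) = -1 → non-residue.
(31/59) = -1 → non-residue.
(37/59) = -1 → non-residue.
Total quadratic residues among the 3: 0.

0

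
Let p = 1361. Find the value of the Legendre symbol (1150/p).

1

Pull out 2: since 1361 ≡ 1 (mod 8), (2/1361) = +1.
Reciprocity: 575 ≡ 3 and 1361 ≡ 1 (mod 4), so (575/1361) = +(1361/575).
Reduce top mod 575: now compute (211/575).
Reciprocity: 211 ≡ 3 and 575 ≡ 3 (mod 4), so (211/575) = −(575/211).
Reduce top mod 211: now compute (153/211).
Reciprocity: 153 ≡ 1 and 211 ≡ 3 (mod 4), so (153/211) = +(211/153).
Reduce top mod 153: now compute (58/153).
Pull out 2: since 153 ≡ 1 (mod 8), (2/153) = +1.
Reciprocity: 29 ≡ 1 and 153 ≡ 1 (mod 4), so (29/153) = +(153/29).
Reduce top mod 29: now compute (8/29).
Pull out 2^3: since 29 ≡ 5 (mod 8), (2/29) = -1, so (2/29)^3 = -1.
Reached (1/29) = 1. Collecting the sign flips along the way, the symbol is +1.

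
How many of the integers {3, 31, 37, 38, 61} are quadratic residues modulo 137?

3

(3/137) = -1 → non-residue.
(31/137) = -1 → non-residue.
(37/137) = +1 → QR.
(38/137) = +1 → QR.
(61/137) = +1 → QR.
Total quadratic residues among the 5: 3.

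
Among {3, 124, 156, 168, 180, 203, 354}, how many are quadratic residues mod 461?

(3/461) = -1 → non-residue.
(124/461) = -1 → non-residue.
(156/461) = +1 → QR.
(168/461) = -1 → non-residue.
(180/461) = +1 → QR.
(203/461) = +1 → QR.
(354/461) = +1 → QR.
Total quadratic residues among the 7: 4.

4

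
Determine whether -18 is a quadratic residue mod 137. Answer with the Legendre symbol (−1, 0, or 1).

1

First reduce: -18 ≡ 119 (mod 137).
Reciprocity: 119 ≡ 3 and 137 ≡ 1 (mod 4), so (119/137) = +(137/119).
Reduce top mod 119: now compute (18/119).
Pull out 2: since 119 ≡ 7 (mod 8), (2/119) = +1.
Reciprocity: 9 ≡ 1 and 119 ≡ 3 (mod 4), so (9/119) = +(119/9).
Reduce top mod 9: now compute (2/9).
Pull out 2: since 9 ≡ 1 (mod 8), (2/9) = +1.
Reached (1/9) = 1. Collecting the sign flips along the way, the symbol is +1.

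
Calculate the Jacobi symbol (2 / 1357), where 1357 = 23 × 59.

-1

Pull out 2: since 1357 ≡ 5 (mod 8), (2/1357) = -1.
Reached (1/1357) = 1. Collecting the sign flips along the way, the symbol is -1.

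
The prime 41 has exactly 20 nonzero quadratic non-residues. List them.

3, 6, 7, 11, 12, 13, 14, 15, 17, 19, 22, 24, 26, 27, 28, 29, 30, 34, 35, 38

Square k = 1,…,20 (k and 41−k give the same square):
1²=1, 2²=4, 3²=9, 4²=16, 5²=25, 6²=36, 7²≡8, 8²≡23, 9²≡40, 10²≡18, 11²≡39, 12²≡21, 13²≡5, 14²≡32, 15²≡20, 16²≡10, 17²≡2, 18²≡37, 19²≡33, 20²≡31 (mod 41).
The residues are {1, 2, 4, 5, 8, 9, 10, 16, 18, 20, 21, 23, 25, 31, 32, 33, 36, 37, 39, 40}; the non-residues are the remaining 20 nonzero classes.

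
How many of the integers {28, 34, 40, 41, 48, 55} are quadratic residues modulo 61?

(28/61) = -1 → non-residue.
(34/61) = +1 → QR.
(40/61) = -1 → non-residue.
(41/61) = +1 → QR.
(48/61) = +1 → QR.
(55/61) = -1 → non-residue.
Total quadratic residues among the 6: 3.

3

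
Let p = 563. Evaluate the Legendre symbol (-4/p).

Euler's criterion: (-4/563) ≡ 559^281 (mod 563).
559^2 ≡ 16 (mod 563)
559^4 ≡ 256 (mod 563)
559^8 ≡ 228 (mod 563)
559^16 ≡ 188 (mod 563)
559^32 ≡ 438 (mod 563)
559^64 ≡ 424 (mod 563)
559^128 ≡ 179 (mod 563)
559^256 ≡ 513 (mod 563)
559^281 = 559^(256+16+8+1) ≡ 562 (mod 563).
Result is 562 ≡ −1, so (-4/563) = −1.

-1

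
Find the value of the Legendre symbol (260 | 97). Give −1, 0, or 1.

1

Euler's criterion: (260/97) ≡ 66^48 (mod 97).
66^2 ≡ 88 (mod 97)
66^4 ≡ 81 (mod 97)
66^8 ≡ 62 (mod 97)
66^16 ≡ 61 (mod 97)
66^32 ≡ 35 (mod 97)
66^48 = 66^(32+16) ≡ 1 (mod 97).
Result is 1, so (260/97) = 1.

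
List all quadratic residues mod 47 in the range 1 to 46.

Square k = 1,…,23 (k and 47−k give the same square):
1²=1, 2²=4, 3²=9, 4²=16, 5²=25, 6²=36, 7²≡2, 8²≡17, 9²≡34, 10²≡6, 11²≡27, 12²≡3, 13²≡28, 14²≡8, 15²≡37, 16²≡21, 17²≡7, 18²≡42, 19²≡32, 20²≡24, 21²≡18, 22²≡14, 23²≡12 (mod 47).
So the quadratic residues mod 47 are {1, 2, 3, 4, 6, 7, 8, 9, 12, 14, 16, 17, 18, 21, 24, 25, 27, 28, 32, 34, 36, 37, 42}.

1,2,3,4,6,7,8,9,12,14,16,17,18,21,24,25,27,28,32,34,36,37,42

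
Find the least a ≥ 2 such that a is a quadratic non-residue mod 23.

5

(2/23) = +1, so 2 is a residue.
(3/23) = +1, so 3 is a residue.
(4/23) = +1, so 4 is a residue.
(5/23) = −1, so 5 is the smallest positive non-residue mod 23.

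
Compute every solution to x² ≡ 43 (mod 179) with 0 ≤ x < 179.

36, 143

Since 179 ≡ 3 (mod 4), a square root of 43 is 43^((179+1)/4) = 43^45 mod 179.
Repeated squaring: 43^2≡59, 43^4≡80, 43^8≡135, 43^16≡146, 43^32≡15 (mod 179).
43^45 = 43^(32+8+4+1) ≡ 36 (mod 179).
Check: 36² = 1296 ≡ 43 (mod 179). The two roots are 36 and 143.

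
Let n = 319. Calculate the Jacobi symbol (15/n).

-1

Reciprocity: 15 ≡ 3 and 319 ≡ 3 (mod 4), so (15/319) = −(319/15).
Reduce top mod 15: now compute (4/15).
Pull out 2^2: since 15 ≡ 7 (mod 8), (2/15) = +1, so (2/15)^2 = +1.
Reached (1/15) = 1. Collecting the sign flips along the way, the symbol is -1.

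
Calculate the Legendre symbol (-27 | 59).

-1

Euler's criterion: (-27/59) ≡ 32^29 (mod 59).
32^2 ≡ 21 (mod 59)
32^4 ≡ 28 (mod 59)
32^8 ≡ 17 (mod 59)
32^16 ≡ 53 (mod 59)
32^29 = 32^(16+8+4+1) ≡ 58 (mod 59).
Result is 58 ≡ −1, so (-27/59) = −1.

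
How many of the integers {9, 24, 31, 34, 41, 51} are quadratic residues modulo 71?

(9/71) = +1 → QR.
(24/71) = +1 → QR.
(31/71) = -1 → non-residue.
(34/71) = -1 → non-residue.
(41/71) = -1 → non-residue.
(51/71) = -1 → non-residue.
Total quadratic residues among the 6: 2.

2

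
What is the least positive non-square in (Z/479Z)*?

(2/479) = +1, so 2 is a residue.
(3/479) = +1, so 3 is a residue.
(4/479) = +1, so 4 is a residue.
(5/479) = +1, so 5 is a residue.
(6/479) = +1, so 6 is a residue.
(7/479) = +1, so 7 is a residue.
(8/479) = +1, so 8 is a residue.
(9/479) = +1, so 9 is a residue.
(10/479) = +1, so 10 is a residue.
(11/479) = +1, so 11 is a residue.
(12/479) = +1, so 12 is a residue.
(13/479) = −1, so 13 is the smallest positive non-residue mod 479.

13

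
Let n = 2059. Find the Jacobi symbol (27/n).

-1

Reciprocity: 27 ≡ 3 and 2059 ≡ 3 (mod 4), so (27/2059) = −(2059/27).
Reduce top mod 27: now compute (7/27).
Reciprocity: 7 ≡ 3 and 27 ≡ 3 (mod 4), so (7/27) = −(27/7).
Reduce top mod 7: now compute (6/7).
Pull out 2: since 7 ≡ 7 (mod 8), (2/7) = +1.
Reciprocity: 3 ≡ 3 and 7 ≡ 3 (mod 4), so (3/7) = −(7/3).
Reduce top mod 3: now compute (1/3).
Reached (1/3) = 1. Collecting the sign flips along the way, the symbol is -1.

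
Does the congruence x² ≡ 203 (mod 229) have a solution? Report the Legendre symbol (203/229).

1

Euler's criterion: (203/229) ≡ 203^114 (mod 229).
203^2 ≡ 218 (mod 229)
203^4 ≡ 121 (mod 229)
203^8 ≡ 214 (mod 229)
203^16 ≡ 225 (mod 229)
203^32 ≡ 16 (mod 229)
203^64 ≡ 27 (mod 229)
203^114 = 203^(64+32+16+2) ≡ 1 (mod 229).
Result is 1, so (203/229) = 1.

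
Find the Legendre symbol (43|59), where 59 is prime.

Reciprocity: 43 ≡ 3 and 59 ≡ 3 (mod 4), so (43/59) = −(59/43).
Reduce top mod 43: now compute (16/43).
Pull out 2^4: since 43 ≡ 3 (mod 8), (2/43) = -1, so (2/43)^4 = +1.
Reached (1/43) = 1. Collecting the sign flips along the way, the symbol is -1.

-1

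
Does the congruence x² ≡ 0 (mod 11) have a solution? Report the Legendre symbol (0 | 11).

Top reduces to 0: gcd > 1, so the symbol is 0.

0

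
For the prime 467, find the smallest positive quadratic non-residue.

(2/467) = −1, so 2 is the smallest positive non-residue mod 467.

2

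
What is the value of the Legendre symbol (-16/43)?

Euler's criterion: (-16/43) ≡ 27^21 (mod 43).
27^2 ≡ 41 (mod 43)
27^4 ≡ 4 (mod 43)
27^8 ≡ 16 (mod 43)
27^16 ≡ 41 (mod 43)
27^21 = 27^(16+4+1) ≡ 42 (mod 43).
Result is 42 ≡ −1, so (-16/43) = −1.

-1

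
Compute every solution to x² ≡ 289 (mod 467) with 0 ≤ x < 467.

Since 467 ≡ 3 (mod 4), a square root of 289 is 289^((467+1)/4) = 289^117 mod 467.
Repeated squaring: 289^2≡395, 289^4≡47, 289^8≡341, 289^16≡465, 289^32≡4, 289^64≡16 (mod 467).
289^117 = 289^(64+32+16+4+1) ≡ 17 (mod 467).
Check: 17² = 289 ≡ 289 (mod 467). The two roots are 17 and 450.

17, 450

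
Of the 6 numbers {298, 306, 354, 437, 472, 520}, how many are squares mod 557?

(298/557) = -1 → non-residue.
(306/557) = -1 → non-residue.
(354/557) = +1 → QR.
(437/557) = -1 → non-residue.
(472/557) = -1 → non-residue.
(520/557) = -1 → non-residue.
Total quadratic residues among the 6: 1.

1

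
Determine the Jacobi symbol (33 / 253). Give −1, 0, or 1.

0

Reciprocity: 33 ≡ 1 and 253 ≡ 1 (mod 4), so (33/253) = +(253/33).
Reduce top mod 33: now compute (22/33).
Pull out 2: since 33 ≡ 1 (mod 8), (2/33) = +1.
Reciprocity: 11 ≡ 3 and 33 ≡ 1 (mod 4), so (11/33) = +(33/11).
Reduce top mod 11: now compute (0/11).
Top reduces to 0: gcd > 1, so the symbol is 0.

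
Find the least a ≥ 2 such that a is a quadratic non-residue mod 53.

(2/53) = −1, so 2 is the smallest positive non-residue mod 53.

2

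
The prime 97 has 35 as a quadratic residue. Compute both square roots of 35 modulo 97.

36, 61

97 ≡ 1 (mod 4), so we find a root by search.
Trying successive values, 36² = 1296 ≡ 35 (mod 97). The other root is 97 − 36 = 61.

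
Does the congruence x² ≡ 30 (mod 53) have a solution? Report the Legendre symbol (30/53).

Euler's criterion: (30/53) ≡ 30^26 (mod 53).
30^2 ≡ 52 (mod 53)
30^4 ≡ 1 (mod 53)
30^8 ≡ 1 (mod 53)
30^16 ≡ 1 (mod 53)
30^26 = 30^(16+8+2) ≡ 52 (mod 53).
Result is 52 ≡ −1, so (30/53) = −1.

-1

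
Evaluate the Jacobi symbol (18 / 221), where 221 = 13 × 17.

Pull out 2: since 221 ≡ 5 (mod 8), (2/221) = -1.
Reciprocity: 9 ≡ 1 and 221 ≡ 1 (mod 4), so (9/221) = +(221/9).
Reduce top mod 9: now compute (5/9).
Reciprocity: 5 ≡ 1 and 9 ≡ 1 (mod 4), so (5/9) = +(9/5).
Reduce top mod 5: now compute (4/5).
Pull out 2^2: since 5 ≡ 5 (mod 8), (2/5) = -1, so (2/5)^2 = +1.
Reached (1/5) = 1. Collecting the sign flips along the way, the symbol is -1.

-1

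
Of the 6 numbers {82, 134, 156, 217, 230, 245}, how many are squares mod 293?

2

(82/293) = +1 → QR.
(134/293) = -1 → non-residue.
(156/293) = +1 → QR.
(217/293) = -1 → non-residue.
(230/293) = -1 → non-residue.
(245/293) = -1 → non-residue.
Total quadratic residues among the 6: 2.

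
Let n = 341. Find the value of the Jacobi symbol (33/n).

Reciprocity: 33 ≡ 1 and 341 ≡ 1 (mod 4), so (33/341) = +(341/33).
Reduce top mod 33: now compute (11/33).
Reciprocity: 11 ≡ 3 and 33 ≡ 1 (mod 4), so (11/33) = +(33/11).
Reduce top mod 11: now compute (0/11).
Top reduces to 0: gcd > 1, so the symbol is 0.

0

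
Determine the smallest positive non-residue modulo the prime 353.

3

(2/353) = +1, so 2 is a residue.
(3/353) = −1, so 3 is the smallest positive non-residue mod 353.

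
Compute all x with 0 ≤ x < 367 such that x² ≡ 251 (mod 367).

148, 219

Since 367 ≡ 3 (mod 4), a square root of 251 is 251^((367+1)/4) = 251^92 mod 367.
Repeated squaring: 251^2≡244, 251^4≡82, 251^8≡118, 251^16≡345, 251^32≡117, 251^64≡110 (mod 367).
251^92 = 251^(64+16+8+4) ≡ 148 (mod 367).
Check: 148² = 21904 ≡ 251 (mod 367). The two roots are 148 and 219.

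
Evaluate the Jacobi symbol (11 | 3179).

Reciprocity: 11 ≡ 3 and 3179 ≡ 3 (mod 4), so (11/3179) = −(3179/11).
Reduce top mod 11: now compute (0/11).
Top reduces to 0: gcd > 1, so the symbol is 0.

0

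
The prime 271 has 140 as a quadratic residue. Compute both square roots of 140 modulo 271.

Since 271 ≡ 3 (mod 4), a square root of 140 is 140^((271+1)/4) = 140^68 mod 271.
Repeated squaring: 140^2≡88, 140^4≡156, 140^8≡217, 140^16≡206, 140^32≡160, 140^64≡126 (mod 271).
140^68 = 140^(64+4) ≡ 144 (mod 271).
Check: 144² = 20736 ≡ 140 (mod 271). The two roots are 127 and 144.

127, 144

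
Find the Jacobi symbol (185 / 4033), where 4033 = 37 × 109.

Reciprocity: 185 ≡ 1 and 4033 ≡ 1 (mod 4), so (185/4033) = +(4033/185).
Reduce top mod 185: now compute (148/185).
Pull out 2^2: since 185 ≡ 1 (mod 8), (2/185) = +1, so (2/185)^2 = +1.
Reciprocity: 37 ≡ 1 and 185 ≡ 1 (mod 4), so (37/185) = +(185/37).
Reduce top mod 37: now compute (0/37).
Top reduces to 0: gcd > 1, so the symbol is 0.

0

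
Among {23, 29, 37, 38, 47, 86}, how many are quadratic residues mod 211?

2

(23/211) = -1 → non-residue.
(29/211) = -1 → non-residue.
(37/211) = +1 → QR.
(38/211) = -1 → non-residue.
(47/211) = +1 → QR.
(86/211) = -1 → non-residue.
Total quadratic residues among the 6: 2.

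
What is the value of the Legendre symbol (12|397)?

1

Pull out 2^2: since 397 ≡ 5 (mod 8), (2/397) = -1, so (2/397)^2 = +1.
Reciprocity: 3 ≡ 3 and 397 ≡ 1 (mod 4), so (3/397) = +(397/3).
Reduce top mod 3: now compute (1/3).
Reached (1/3) = 1. Collecting the sign flips along the way, the symbol is +1.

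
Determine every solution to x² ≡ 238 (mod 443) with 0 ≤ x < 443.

65, 378

Since 443 ≡ 3 (mod 4), a square root of 238 is 238^((443+1)/4) = 238^111 mod 443.
Repeated squaring: 238^2≡383, 238^4≡56, 238^8≡35, 238^16≡339, 238^32≡184, 238^64≡188 (mod 443).
238^111 = 238^(64+32+8+4+2+1) ≡ 378 (mod 443).
Check: 378² = 142884 ≡ 238 (mod 443). The two roots are 65 and 378.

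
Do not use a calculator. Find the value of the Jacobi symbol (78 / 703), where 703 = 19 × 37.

-1

Pull out 2: since 703 ≡ 7 (mod 8), (2/703) = +1.
Reciprocity: 39 ≡ 3 and 703 ≡ 3 (mod 4), so (39/703) = −(703/39).
Reduce top mod 39: now compute (1/39).
Reached (1/39) = 1. Collecting the sign flips along the way, the symbol is -1.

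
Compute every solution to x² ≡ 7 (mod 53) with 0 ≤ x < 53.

22, 31

53 ≡ 1 (mod 4), so we find a root by search.
Trying successive values, 22² = 484 ≡ 7 (mod 53). The other root is 53 − 22 = 31.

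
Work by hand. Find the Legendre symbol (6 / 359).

Pull out 2: since 359 ≡ 7 (mod 8), (2/359) = +1.
Reciprocity: 3 ≡ 3 and 359 ≡ 3 (mod 4), so (3/359) = −(359/3).
Reduce top mod 3: now compute (2/3).
Pull out 2: since 3 ≡ 3 (mod 8), (2/3) = -1.
Reached (1/3) = 1. Collecting the sign flips along the way, the symbol is +1.

1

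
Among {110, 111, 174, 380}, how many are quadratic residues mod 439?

3

(110/439) = +1 → QR.
(111/439) = +1 → QR.
(174/439) = -1 → non-residue.
(380/439) = +1 → QR.
Total quadratic residues among the 4: 3.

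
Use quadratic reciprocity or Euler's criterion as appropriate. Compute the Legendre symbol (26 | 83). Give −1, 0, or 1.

1

Euler's criterion: (26/83) ≡ 26^41 (mod 83).
26^2 ≡ 12 (mod 83)
26^4 ≡ 61 (mod 83)
26^8 ≡ 69 (mod 83)
26^16 ≡ 30 (mod 83)
26^32 ≡ 70 (mod 83)
26^41 = 26^(32+8+1) ≡ 1 (mod 83).
Result is 1, so (26/83) = 1.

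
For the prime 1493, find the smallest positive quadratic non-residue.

2

(2/1493) = −1, so 2 is the smallest positive non-residue mod 1493.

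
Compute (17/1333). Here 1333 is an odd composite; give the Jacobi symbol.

-1

Reciprocity: 17 ≡ 1 and 1333 ≡ 1 (mod 4), so (17/1333) = +(1333/17).
Reduce top mod 17: now compute (7/17).
Reciprocity: 7 ≡ 3 and 17 ≡ 1 (mod 4), so (7/17) = +(17/7).
Reduce top mod 7: now compute (3/7).
Reciprocity: 3 ≡ 3 and 7 ≡ 3 (mod 4), so (3/7) = −(7/3).
Reduce top mod 3: now compute (1/3).
Reached (1/3) = 1. Collecting the sign flips along the way, the symbol is -1.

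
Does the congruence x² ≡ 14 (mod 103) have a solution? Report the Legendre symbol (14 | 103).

1

Pull out 2: since 103 ≡ 7 (mod 8), (2/103) = +1.
Reciprocity: 7 ≡ 3 and 103 ≡ 3 (mod 4), so (7/103) = −(103/7).
Reduce top mod 7: now compute (5/7).
Reciprocity: 5 ≡ 1 and 7 ≡ 3 (mod 4), so (5/7) = +(7/5).
Reduce top mod 5: now compute (2/5).
Pull out 2: since 5 ≡ 5 (mod 8), (2/5) = -1.
Reached (1/5) = 1. Collecting the sign flips along the way, the symbol is +1.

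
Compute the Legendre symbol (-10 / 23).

1

Euler's criterion: (-10/23) ≡ 13^11 (mod 23).
13^2 ≡ 8 (mod 23)
13^4 ≡ 18 (mod 23)
13^8 ≡ 2 (mod 23)
13^11 = 13^(8+2+1) ≡ 1 (mod 23).
Result is 1, so (-10/23) = 1.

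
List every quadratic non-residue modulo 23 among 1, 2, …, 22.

5 7 10 11 14 15 17 19 20 21 22

Square k = 1,…,11 (k and 23−k give the same square):
1²=1, 2²=4, 3²=9, 4²=16, 5²≡2, 6²≡13, 7²≡3, 8²≡18, 9²≡12, 10²≡8, 11²≡6 (mod 23).
The residues are {1, 2, 3, 4, 6, 8, 9, 12, 13, 16, 18}; the non-residues are the remaining 11 nonzero classes.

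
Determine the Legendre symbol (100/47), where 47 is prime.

1

Euler's criterion: (100/47) ≡ 6^23 (mod 47).
6^2 ≡ 36 (mod 47)
6^4 ≡ 27 (mod 47)
6^8 ≡ 24 (mod 47)
6^16 ≡ 12 (mod 47)
6^23 = 6^(16+4+2+1) ≡ 1 (mod 47).
Result is 1, so (100/47) = 1.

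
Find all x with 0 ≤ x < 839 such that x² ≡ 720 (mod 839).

Since 839 ≡ 3 (mod 4), a square root of 720 is 720^((839+1)/4) = 720^210 mod 839.
Repeated squaring: 720^2≡737, 720^4≡336, 720^8≡470, 720^16≡243, 720^32≡319, 720^64≡242, 720^128≡673 (mod 839).
720^210 = 720^(128+64+16+2) ≡ 645 (mod 839).
Check: 645² = 416025 ≡ 720 (mod 839). The two roots are 194 and 645.

194, 645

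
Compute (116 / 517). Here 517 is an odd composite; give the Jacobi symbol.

Pull out 2^2: since 517 ≡ 5 (mod 8), (2/517) = -1, so (2/517)^2 = +1.
Reciprocity: 29 ≡ 1 and 517 ≡ 1 (mod 4), so (29/517) = +(517/29).
Reduce top mod 29: now compute (24/29).
Pull out 2^3: since 29 ≡ 5 (mod 8), (2/29) = -1, so (2/29)^3 = -1.
Reciprocity: 3 ≡ 3 and 29 ≡ 1 (mod 4), so (3/29) = +(29/3).
Reduce top mod 3: now compute (2/3).
Pull out 2: since 3 ≡ 3 (mod 8), (2/3) = -1.
Reached (1/3) = 1. Collecting the sign flips along the way, the symbol is +1.

1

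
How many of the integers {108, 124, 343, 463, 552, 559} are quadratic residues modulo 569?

3

(108/569) = -1 → non-residue.
(124/569) = -1 → non-residue.
(343/569) = +1 → QR.
(463/569) = -1 → non-residue.
(552/569) = +1 → QR.
(559/569) = +1 → QR.
Total quadratic residues among the 6: 3.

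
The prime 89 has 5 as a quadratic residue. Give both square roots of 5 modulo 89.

19, 70

89 ≡ 1 (mod 4), so we find a root by search.
Trying successive values, 19² = 361 ≡ 5 (mod 89). The other root is 89 − 19 = 70.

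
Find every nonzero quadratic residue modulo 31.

1 2 4 5 7 8 9 10 14 16 18 19 20 25 28

Square k = 1,…,15 (k and 31−k give the same square):
1²=1, 2²=4, 3²=9, 4²=16, 5²=25, 6²≡5, 7²≡18, 8²≡2, 9²≡19, 10²≡7, 11²≡28, 12²≡20, 13²≡14, 14²≡10, 15²≡8 (mod 31).
So the quadratic residues mod 31 are {1, 2, 4, 5, 7, 8, 9, 10, 14, 16, 18, 19, 20, 25, 28}.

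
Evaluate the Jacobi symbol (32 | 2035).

Pull out 2^5: since 2035 ≡ 3 (mod 8), (2/2035) = -1, so (2/2035)^5 = -1.
Reached (1/2035) = 1. Collecting the sign flips along the way, the symbol is -1.

-1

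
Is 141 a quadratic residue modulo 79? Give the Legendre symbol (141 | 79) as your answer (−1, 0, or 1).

First reduce: 141 ≡ 62 (mod 79).
Pull out 2: since 79 ≡ 7 (mod 8), (2/79) = +1.
Reciprocity: 31 ≡ 3 and 79 ≡ 3 (mod 4), so (31/79) = −(79/31).
Reduce top mod 31: now compute (17/31).
Reciprocity: 17 ≡ 1 and 31 ≡ 3 (mod 4), so (17/31) = +(31/17).
Reduce top mod 17: now compute (14/17).
Pull out 2: since 17 ≡ 1 (mod 8), (2/17) = +1.
Reciprocity: 7 ≡ 3 and 17 ≡ 1 (mod 4), so (7/17) = +(17/7).
Reduce top mod 7: now compute (3/7).
Reciprocity: 3 ≡ 3 and 7 ≡ 3 (mod 4), so (3/7) = −(7/3).
Reduce top mod 3: now compute (1/3).
Reached (1/3) = 1. Collecting the sign flips along the way, the symbol is +1.

1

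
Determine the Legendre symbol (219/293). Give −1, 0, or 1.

-1

Reciprocity: 219 ≡ 3 and 293 ≡ 1 (mod 4), so (219/293) = +(293/219).
Reduce top mod 219: now compute (74/219).
Pull out 2: since 219 ≡ 3 (mod 8), (2/219) = -1.
Reciprocity: 37 ≡ 1 and 219 ≡ 3 (mod 4), so (37/219) = +(219/37).
Reduce top mod 37: now compute (34/37).
Pull out 2: since 37 ≡ 5 (mod 8), (2/37) = -1.
Reciprocity: 17 ≡ 1 and 37 ≡ 1 (mod 4), so (17/37) = +(37/17).
Reduce top mod 17: now compute (3/17).
Reciprocity: 3 ≡ 3 and 17 ≡ 1 (mod 4), so (3/17) = +(17/3).
Reduce top mod 3: now compute (2/3).
Pull out 2: since 3 ≡ 3 (mod 8), (2/3) = -1.
Reached (1/3) = 1. Collecting the sign flips along the way, the symbol is -1.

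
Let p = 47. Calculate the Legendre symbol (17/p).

1

Reciprocity: 17 ≡ 1 and 47 ≡ 3 (mod 4), so (17/47) = +(47/17).
Reduce top mod 17: now compute (13/17).
Reciprocity: 13 ≡ 1 and 17 ≡ 1 (mod 4), so (13/17) = +(17/13).
Reduce top mod 13: now compute (4/13).
Pull out 2^2: since 13 ≡ 5 (mod 8), (2/13) = -1, so (2/13)^2 = +1.
Reached (1/13) = 1. Collecting the sign flips along the way, the symbol is +1.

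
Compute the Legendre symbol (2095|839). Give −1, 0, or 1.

-1

Euler's criterion: (2095/839) ≡ 417^419 (mod 839).
417^2 ≡ 216 (mod 839)
417^4 ≡ 511 (mod 839)
417^8 ≡ 192 (mod 839)
417^16 ≡ 787 (mod 839)
417^32 ≡ 187 (mod 839)
417^64 ≡ 570 (mod 839)
417^128 ≡ 207 (mod 839)
417^256 ≡ 60 (mod 839)
417^419 = 417^(256+128+32+2+1) ≡ 838 (mod 839).
Result is 838 ≡ −1, so (2095/839) = −1.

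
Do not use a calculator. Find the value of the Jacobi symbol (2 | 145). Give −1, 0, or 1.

1

Pull out 2: since 145 ≡ 1 (mod 8), (2/145) = +1.
Reached (1/145) = 1. Collecting the sign flips along the way, the symbol is +1.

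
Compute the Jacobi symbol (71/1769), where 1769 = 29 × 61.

Reciprocity: 71 ≡ 3 and 1769 ≡ 1 (mod 4), so (71/1769) = +(1769/71).
Reduce top mod 71: now compute (65/71).
Reciprocity: 65 ≡ 1 and 71 ≡ 3 (mod 4), so (65/71) = +(71/65).
Reduce top mod 65: now compute (6/65).
Pull out 2: since 65 ≡ 1 (mod 8), (2/65) = +1.
Reciprocity: 3 ≡ 3 and 65 ≡ 1 (mod 4), so (3/65) = +(65/3).
Reduce top mod 3: now compute (2/3).
Pull out 2: since 3 ≡ 3 (mod 8), (2/3) = -1.
Reached (1/3) = 1. Collecting the sign flips along the way, the symbol is -1.

-1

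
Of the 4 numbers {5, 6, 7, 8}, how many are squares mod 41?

(5/41) = +1 → QR.
(6/41) = -1 → non-residue.
(7/41) = -1 → non-residue.
(8/41) = +1 → QR.
Total quadratic residues among the 4: 2.

2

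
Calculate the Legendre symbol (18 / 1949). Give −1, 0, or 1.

Pull out 2: since 1949 ≡ 5 (mod 8), (2/1949) = -1.
Reciprocity: 9 ≡ 1 and 1949 ≡ 1 (mod 4), so (9/1949) = +(1949/9).
Reduce top mod 9: now compute (5/9).
Reciprocity: 5 ≡ 1 and 9 ≡ 1 (mod 4), so (5/9) = +(9/5).
Reduce top mod 5: now compute (4/5).
Pull out 2^2: since 5 ≡ 5 (mod 8), (2/5) = -1, so (2/5)^2 = +1.
Reached (1/5) = 1. Collecting the sign flips along the way, the symbol is -1.

-1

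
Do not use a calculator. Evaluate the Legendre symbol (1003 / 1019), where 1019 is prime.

-1

Euler's criterion: (1003/1019) ≡ 1003^509 (mod 1019).
1003^2 ≡ 256 (mod 1019)
1003^4 ≡ 320 (mod 1019)
1003^8 ≡ 500 (mod 1019)
1003^16 ≡ 345 (mod 1019)
1003^32 ≡ 821 (mod 1019)
1003^64 ≡ 482 (mod 1019)
1003^128 ≡ 1011 (mod 1019)
1003^256 ≡ 64 (mod 1019)
1003^509 = 1003^(256+128+64+32+16+8+4+1) ≡ 1018 (mod 1019).
Result is 1018 ≡ −1, so (1003/1019) = −1.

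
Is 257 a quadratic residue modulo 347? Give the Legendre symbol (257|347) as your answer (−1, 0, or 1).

Reciprocity: 257 ≡ 1 and 347 ≡ 3 (mod 4), so (257/347) = +(347/257).
Reduce top mod 257: now compute (90/257).
Pull out 2: since 257 ≡ 1 (mod 8), (2/257) = +1.
Reciprocity: 45 ≡ 1 and 257 ≡ 1 (mod 4), so (45/257) = +(257/45).
Reduce top mod 45: now compute (32/45).
Pull out 2^5: since 45 ≡ 5 (mod 8), (2/45) = -1, so (2/45)^5 = -1.
Reached (1/45) = 1. Collecting the sign flips along the way, the symbol is -1.

-1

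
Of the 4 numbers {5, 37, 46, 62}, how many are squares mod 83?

1

(5/83) = -1 → non-residue.
(37/83) = +1 → QR.
(46/83) = -1 → non-residue.
(62/83) = -1 → non-residue.
Total quadratic residues among the 4: 1.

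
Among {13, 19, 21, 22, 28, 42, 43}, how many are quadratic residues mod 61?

4

(13/61) = +1 → QR.
(19/61) = +1 → QR.
(21/61) = -1 → non-residue.
(22/61) = +1 → QR.
(28/61) = -1 → non-residue.
(42/61) = +1 → QR.
(43/61) = -1 → non-residue.
Total quadratic residues among the 7: 4.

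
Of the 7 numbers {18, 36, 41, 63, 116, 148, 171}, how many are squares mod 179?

3

(18/179) = -1 → non-residue.
(36/179) = +1 → QR.
(41/179) = -1 → non-residue.
(63/179) = -1 → non-residue.
(116/179) = +1 → QR.
(148/179) = -1 → non-residue.
(171/179) = +1 → QR.
Total quadratic residues among the 7: 3.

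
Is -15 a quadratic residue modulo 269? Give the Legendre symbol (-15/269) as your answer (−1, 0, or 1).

Euler's criterion: (-15/269) ≡ 254^134 (mod 269).
254^2 ≡ 225 (mod 269)
254^4 ≡ 53 (mod 269)
254^8 ≡ 119 (mod 269)
254^16 ≡ 173 (mod 269)
254^32 ≡ 70 (mod 269)
254^64 ≡ 58 (mod 269)
254^128 ≡ 136 (mod 269)
254^134 = 254^(128+4+2) ≡ 268 (mod 269).
Result is 268 ≡ −1, so (-15/269) = −1.

-1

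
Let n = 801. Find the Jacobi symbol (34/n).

1

Pull out 2: since 801 ≡ 1 (mod 8), (2/801) = +1.
Reciprocity: 17 ≡ 1 and 801 ≡ 1 (mod 4), so (17/801) = +(801/17).
Reduce top mod 17: now compute (2/17).
Pull out 2: since 17 ≡ 1 (mod 8), (2/17) = +1.
Reached (1/17) = 1. Collecting the sign flips along the way, the symbol is +1.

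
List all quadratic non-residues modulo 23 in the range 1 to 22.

Square k = 1,…,11 (k and 23−k give the same square):
1²=1, 2²=4, 3²=9, 4²=16, 5²≡2, 6²≡13, 7²≡3, 8²≡18, 9²≡12, 10²≡8, 11²≡6 (mod 23).
The residues are {1, 2, 3, 4, 6, 8, 9, 12, 13, 16, 18}; the non-residues are the remaining 11 nonzero classes.

5,7,10,11,14,15,17,19,20,21,22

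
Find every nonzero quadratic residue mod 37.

1 3 4 7 9 10 11 12 16 21 25 26 27 28 30 33 34 36

Square k = 1,…,18 (k and 37−k give the same square):
1²=1, 2²=4, 3²=9, 4²=16, 5²=25, 6²=36, 7²≡12, 8²≡27, 9²≡7, 10²≡26, 11²≡10, 12²≡33, 13²≡21, 14²≡11, 15²≡3, 16²≡34, 17²≡30, 18²≡28 (mod 37).
So the quadratic residues mod 37 are {1, 3, 4, 7, 9, 10, 11, 12, 16, 21, 25, 26, 27, 28, 30, 33, 34, 36}.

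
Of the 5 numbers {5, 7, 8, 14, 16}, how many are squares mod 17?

(5/17) = -1 → non-residue.
(7/17) = -1 → non-residue.
(8/17) = +1 → QR.
(14/17) = -1 → non-residue.
(16/17) = +1 → QR.
Total quadratic residues among the 5: 2.

2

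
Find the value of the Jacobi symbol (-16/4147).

First reduce: -16 ≡ 4131 (mod 4147).
Reciprocity: 4131 ≡ 3 and 4147 ≡ 3 (mod 4), so (4131/4147) = −(4147/4131).
Reduce top mod 4131: now compute (16/4131).
Pull out 2^4: since 4131 ≡ 3 (mod 8), (2/4131) = -1, so (2/4131)^4 = +1.
Reached (1/4131) = 1. Collecting the sign flips along the way, the symbol is -1.

-1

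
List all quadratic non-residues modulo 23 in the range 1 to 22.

5,7,10,11,14,15,17,19,20,21,22

Square k = 1,…,11 (k and 23−k give the same square):
1²=1, 2²=4, 3²=9, 4²=16, 5²≡2, 6²≡13, 7²≡3, 8²≡18, 9²≡12, 10²≡8, 11²≡6 (mod 23).
The residues are {1, 2, 3, 4, 6, 8, 9, 12, 13, 16, 18}; the non-residues are the remaining 11 nonzero classes.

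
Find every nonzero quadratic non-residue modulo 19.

2, 3, 8, 10, 12, 13, 14, 15, 18

Square k = 1,…,9 (k and 19−k give the same square):
1²=1, 2²=4, 3²=9, 4²=16, 5²≡6, 6²≡17, 7²≡11, 8²≡7, 9²≡5 (mod 19).
The residues are {1, 4, 5, 6, 7, 9, 11, 16, 17}; the non-residues are the remaining 9 nonzero classes.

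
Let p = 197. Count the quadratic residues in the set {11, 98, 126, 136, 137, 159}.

2

(11/197) = -1 → non-residue.
(98/197) = -1 → non-residue.
(126/197) = -1 → non-residue.
(136/197) = +1 → QR.
(137/197) = +1 → QR.
(159/197) = -1 → non-residue.
Total quadratic residues among the 6: 2.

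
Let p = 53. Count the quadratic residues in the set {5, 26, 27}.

(5/53) = -1 → non-residue.
(26/53) = -1 → non-residue.
(27/53) = -1 → non-residue.
Total quadratic residues among the 3: 0.

0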